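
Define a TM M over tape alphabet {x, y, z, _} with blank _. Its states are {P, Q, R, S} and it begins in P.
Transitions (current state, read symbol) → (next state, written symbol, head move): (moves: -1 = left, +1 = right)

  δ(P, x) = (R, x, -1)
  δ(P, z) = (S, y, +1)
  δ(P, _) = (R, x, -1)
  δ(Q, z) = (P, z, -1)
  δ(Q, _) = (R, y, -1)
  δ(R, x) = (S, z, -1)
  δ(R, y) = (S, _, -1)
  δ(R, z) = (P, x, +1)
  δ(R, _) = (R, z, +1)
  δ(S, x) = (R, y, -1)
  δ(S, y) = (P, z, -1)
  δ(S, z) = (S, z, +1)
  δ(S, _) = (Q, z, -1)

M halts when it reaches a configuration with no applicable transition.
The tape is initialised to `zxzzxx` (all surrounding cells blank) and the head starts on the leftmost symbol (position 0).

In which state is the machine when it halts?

P

P | _____[z]xzzxx   read z → write y, move +1, go to S
S | _____y[x]zzxx   read x → write y, move -1, go to R
R | _____[y]yzzxx   read y → write _, move -1, go to S
S | ____[_]_yzzxx   read _ → write z, move -1, go to Q
Q | ___[_]z_yzzxx   read _ → write y, move -1, go to R
R | __[_]yz_yzzxx   read _ → write z, move +1, go to R
R | __z[y]z_yzzxx   read y → write _, move -1, go to S
S | __[z]_z_yzzxx   read z → write z, move +1, go to S
S | __z[_]z_yzzxx   read _ → write z, move -1, go to Q
Q | __[z]zz_yzzxx   read z → write z, move -1, go to P
P | _[_]zzz_yzzxx   read _ → write x, move -1, go to R
R | [_]xzzz_yzzxx   read _ → write z, move +1, go to R
R | z[x]zzz_yzzxx   read x → write z, move -1, go to S
S | [z]zzzz_yzzxx   read z → write z, move +1, go to S
S | z[z]zzz_yzzxx   read z → write z, move +1, go to S
S | zz[z]zz_yzzxx   read z → write z, move +1, go to S
S | zzz[z]z_yzzxx   read z → write z, move +1, go to S
S | zzzz[z]_yzzxx   read z → write z, move +1, go to S
S | zzzzz[_]yzzxx   read _ → write z, move -1, go to Q
Q | zzzz[z]zyzzxx   read z → write z, move -1, go to P
P | zzz[z]zzyzzxx   read z → write y, move +1, go to S
S | zzzy[z]zyzzxx   read z → write z, move +1, go to S
S | zzzyz[z]yzzxx   read z → write z, move +1, go to S
S | zzzyzz[y]zzxx   read y → write z, move -1, go to P
P | zzzyz[z]zzzxx   read z → write y, move +1, go to S
S | zzzyzy[z]zzxx   read z → write z, move +1, go to S
S | zzzyzyz[z]zxx   read z → write z, move +1, go to S
S | zzzyzyzz[z]xx   read z → write z, move +1, go to S
S | zzzyzyzzz[x]x   read x → write y, move -1, go to R
R | zzzyzyzz[z]yx   read z → write x, move +1, go to P
P | zzzyzyzzx[y]x
No transition is defined for (P, y); M halts in state P.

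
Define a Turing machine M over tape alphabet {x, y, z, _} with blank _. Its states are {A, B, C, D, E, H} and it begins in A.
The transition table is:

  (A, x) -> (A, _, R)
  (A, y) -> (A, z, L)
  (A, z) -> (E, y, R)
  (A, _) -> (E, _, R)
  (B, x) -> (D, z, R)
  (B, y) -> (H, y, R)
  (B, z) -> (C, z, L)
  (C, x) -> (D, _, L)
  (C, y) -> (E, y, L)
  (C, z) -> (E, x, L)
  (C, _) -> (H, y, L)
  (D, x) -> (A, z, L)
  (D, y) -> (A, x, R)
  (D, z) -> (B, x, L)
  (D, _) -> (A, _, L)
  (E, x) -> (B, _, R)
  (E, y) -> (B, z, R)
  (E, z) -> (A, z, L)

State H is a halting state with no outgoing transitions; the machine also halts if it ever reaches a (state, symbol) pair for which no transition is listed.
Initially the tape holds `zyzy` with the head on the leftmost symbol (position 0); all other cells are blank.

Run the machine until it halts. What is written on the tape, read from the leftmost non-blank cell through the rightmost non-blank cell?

xzxy

state=A head=0 tape=_[z]yzy   (A,z)→(E,y,R)
state=E head=1 tape=_y[y]zy   (E,y)→(B,z,R)
state=B head=2 tape=_yz[z]y   (B,z)→(C,z,L)
state=C head=1 tape=_y[z]zy   (C,z)→(E,x,L)
state=E head=0 tape=_[y]xzy   (E,y)→(B,z,R)
state=B head=1 tape=_z[x]zy   (B,x)→(D,z,R)
state=D head=2 tape=_zz[z]y   (D,z)→(B,x,L)
state=B head=1 tape=_z[z]xy   (B,z)→(C,z,L)
state=C head=0 tape=_[z]zxy   (C,z)→(E,x,L)
state=E head=-1 tape=[_]xzxy
The non-blank tape span at halt is xzxy.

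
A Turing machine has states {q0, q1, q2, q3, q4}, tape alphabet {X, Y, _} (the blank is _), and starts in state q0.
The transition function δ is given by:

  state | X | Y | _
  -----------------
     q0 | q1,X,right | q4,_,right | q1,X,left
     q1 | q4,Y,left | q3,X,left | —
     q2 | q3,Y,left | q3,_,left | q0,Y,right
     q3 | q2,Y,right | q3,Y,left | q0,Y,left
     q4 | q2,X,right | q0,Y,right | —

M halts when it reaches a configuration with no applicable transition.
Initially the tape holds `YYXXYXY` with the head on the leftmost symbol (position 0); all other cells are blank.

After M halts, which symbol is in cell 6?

state=q0 head=0 tape=[Y]YXXYXY_   (q0,Y)→(q4,_,right)
state=q4 head=1 tape=_[Y]XXYXY_   (q4,Y)→(q0,Y,right)
state=q0 head=2 tape=_Y[X]XYXY_   (q0,X)→(q1,X,right)
state=q1 head=3 tape=_YX[X]YXY_   (q1,X)→(q4,Y,left)
state=q4 head=2 tape=_Y[X]YYXY_   (q4,X)→(q2,X,right)
state=q2 head=3 tape=_YX[Y]YXY_   (q2,Y)→(q3,_,left)
state=q3 head=2 tape=_Y[X]_YXY_   (q3,X)→(q2,Y,right)
state=q2 head=3 tape=_YY[_]YXY_   (q2,_)→(q0,Y,right)
state=q0 head=4 tape=_YYY[Y]XY_   (q0,Y)→(q4,_,right)
state=q4 head=5 tape=_YYY_[X]Y_   (q4,X)→(q2,X,right)
state=q2 head=6 tape=_YYY_X[Y]_   (q2,Y)→(q3,_,left)
state=q3 head=5 tape=_YYY_[X]__   (q3,X)→(q2,Y,right)
state=q2 head=6 tape=_YYY_Y[_]_   (q2,_)→(q0,Y,right)
state=q0 head=7 tape=_YYY_YY[_]   (q0,_)→(q1,X,left)
state=q1 head=6 tape=_YYY_Y[Y]X   (q1,Y)→(q3,X,left)
state=q3 head=5 tape=_YYY_[Y]XX   (q3,Y)→(q3,Y,left)
state=q3 head=4 tape=_YYY[_]YXX   (q3,_)→(q0,Y,left)
state=q0 head=3 tape=_YY[Y]YYXX   (q0,Y)→(q4,_,right)
state=q4 head=4 tape=_YY_[Y]YXX   (q4,Y)→(q0,Y,right)
state=q0 head=5 tape=_YY_Y[Y]XX   (q0,Y)→(q4,_,right)
state=q4 head=6 tape=_YY_Y_[X]X   (q4,X)→(q2,X,right)
state=q2 head=7 tape=_YY_Y_X[X]   (q2,X)→(q3,Y,left)
state=q3 head=6 tape=_YY_Y_[X]Y   (q3,X)→(q2,Y,right)
state=q2 head=7 tape=_YY_Y_Y[Y]   (q2,Y)→(q3,_,left)
state=q3 head=6 tape=_YY_Y_[Y]_   (q3,Y)→(q3,Y,left)
state=q3 head=5 tape=_YY_Y[_]Y_   (q3,_)→(q0,Y,left)
state=q0 head=4 tape=_YY_[Y]YY_   (q0,Y)→(q4,_,right)
state=q4 head=5 tape=_YY__[Y]Y_   (q4,Y)→(q0,Y,right)
state=q0 head=6 tape=_YY__Y[Y]_   (q0,Y)→(q4,_,right)
state=q4 head=7 tape=_YY__Y_[_]
Cell 6 holds _ when M halts.

_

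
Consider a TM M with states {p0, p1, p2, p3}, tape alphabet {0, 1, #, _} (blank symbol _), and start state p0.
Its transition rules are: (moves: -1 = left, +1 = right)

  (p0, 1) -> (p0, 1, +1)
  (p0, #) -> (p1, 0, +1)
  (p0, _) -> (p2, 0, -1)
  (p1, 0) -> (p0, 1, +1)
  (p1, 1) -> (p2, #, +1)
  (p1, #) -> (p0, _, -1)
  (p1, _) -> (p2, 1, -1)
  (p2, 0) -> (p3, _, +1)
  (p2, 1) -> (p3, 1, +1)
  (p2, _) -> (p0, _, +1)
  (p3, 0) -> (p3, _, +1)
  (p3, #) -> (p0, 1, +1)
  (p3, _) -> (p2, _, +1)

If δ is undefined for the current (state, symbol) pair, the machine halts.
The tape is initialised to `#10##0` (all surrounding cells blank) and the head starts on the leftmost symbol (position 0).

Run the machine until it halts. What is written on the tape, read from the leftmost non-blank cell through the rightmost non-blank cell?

state=p0 head=0 tape=[#]10##0____   (p0,#)→(p1,0,+1)
state=p1 head=1 tape=0[1]0##0____   (p1,1)→(p2,#,+1)
state=p2 head=2 tape=0#[0]##0____   (p2,0)→(p3,_,+1)
state=p3 head=3 tape=0#_[#]#0____   (p3,#)→(p0,1,+1)
state=p0 head=4 tape=0#_1[#]0____   (p0,#)→(p1,0,+1)
state=p1 head=5 tape=0#_10[0]____   (p1,0)→(p0,1,+1)
state=p0 head=6 tape=0#_101[_]___   (p0,_)→(p2,0,-1)
state=p2 head=5 tape=0#_10[1]0___   (p2,1)→(p3,1,+1)
state=p3 head=6 tape=0#_101[0]___   (p3,0)→(p3,_,+1)
state=p3 head=7 tape=0#_101_[_]__   (p3,_)→(p2,_,+1)
state=p2 head=8 tape=0#_101__[_]_   (p2,_)→(p0,_,+1)
state=p0 head=9 tape=0#_101___[_]   (p0,_)→(p2,0,-1)
state=p2 head=8 tape=0#_101__[_]0   (p2,_)→(p0,_,+1)
state=p0 head=9 tape=0#_101___[0]
The non-blank tape span at halt is 0#_101___0.

0#_101___0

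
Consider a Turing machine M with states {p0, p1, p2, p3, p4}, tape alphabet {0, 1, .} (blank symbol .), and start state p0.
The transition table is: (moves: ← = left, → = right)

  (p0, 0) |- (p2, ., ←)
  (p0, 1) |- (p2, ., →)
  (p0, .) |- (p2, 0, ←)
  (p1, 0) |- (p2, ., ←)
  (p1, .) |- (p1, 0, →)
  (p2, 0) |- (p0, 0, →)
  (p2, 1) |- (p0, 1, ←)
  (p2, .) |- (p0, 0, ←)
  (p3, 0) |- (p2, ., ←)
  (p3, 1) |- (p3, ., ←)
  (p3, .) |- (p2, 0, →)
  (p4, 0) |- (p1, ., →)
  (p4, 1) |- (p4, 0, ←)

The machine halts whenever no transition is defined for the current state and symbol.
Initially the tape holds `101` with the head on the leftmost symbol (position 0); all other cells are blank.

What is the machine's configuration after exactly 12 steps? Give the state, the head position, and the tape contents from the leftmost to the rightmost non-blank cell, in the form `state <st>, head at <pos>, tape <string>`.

state p0, head at 2, tape 0.0

p0 | [1]01.   read 1 → write ., move →, go to p2
p2 | .[0]1.   read 0 → write 0, move →, go to p0
p0 | .0[1].   read 1 → write ., move →, go to p2
p2 | .0.[.]   read . → write 0, move ←, go to p0
p0 | .0[.]0   read . → write 0, move ←, go to p2
p2 | .[0]00   read 0 → write 0, move →, go to p0
p0 | .0[0]0   read 0 → write ., move ←, go to p2
p2 | .[0].0   read 0 → write 0, move →, go to p0
p0 | .0[.]0   read . → write 0, move ←, go to p2
p2 | .[0]00   read 0 → write 0, move →, go to p0
p0 | .0[0]0   read 0 → write ., move ←, go to p2
p2 | .[0].0   read 0 → write 0, move →, go to p0
p0 | .0[.]0
After 12 steps: state p0, head at 2, tape 0.0.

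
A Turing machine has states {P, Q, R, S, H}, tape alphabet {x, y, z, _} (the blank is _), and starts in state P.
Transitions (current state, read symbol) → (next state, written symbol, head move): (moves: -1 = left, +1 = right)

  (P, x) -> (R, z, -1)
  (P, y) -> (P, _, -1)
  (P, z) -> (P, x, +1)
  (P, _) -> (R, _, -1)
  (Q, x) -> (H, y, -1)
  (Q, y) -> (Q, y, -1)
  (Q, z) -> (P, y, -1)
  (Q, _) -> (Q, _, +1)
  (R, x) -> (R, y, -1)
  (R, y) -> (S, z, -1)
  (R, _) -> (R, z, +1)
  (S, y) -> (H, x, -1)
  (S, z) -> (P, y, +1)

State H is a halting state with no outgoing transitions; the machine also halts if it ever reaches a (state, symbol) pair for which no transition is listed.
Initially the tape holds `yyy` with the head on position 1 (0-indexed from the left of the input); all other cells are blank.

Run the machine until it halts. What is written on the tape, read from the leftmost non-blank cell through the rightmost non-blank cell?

zz_y

P | ___y[y]y_   read y → write _, move -1, go to P
P | ___[y]_y_   read y → write _, move -1, go to P
P | __[_]__y_   read _ → write _, move -1, go to R
R | _[_]___y_   read _ → write z, move +1, go to R
R | _z[_]__y_   read _ → write z, move +1, go to R
R | _zz[_]_y_   read _ → write z, move +1, go to R
R | _zzz[_]y_   read _ → write z, move +1, go to R
R | _zzzz[y]_   read y → write z, move -1, go to S
S | _zzz[z]z_   read z → write y, move +1, go to P
P | _zzzy[z]_   read z → write x, move +1, go to P
P | _zzzyx[_]   read _ → write _, move -1, go to R
R | _zzzy[x]_   read x → write y, move -1, go to R
R | _zzz[y]y_   read y → write z, move -1, go to S
S | _zz[z]zy_   read z → write y, move +1, go to P
P | _zzy[z]y_   read z → write x, move +1, go to P
P | _zzyx[y]_   read y → write _, move -1, go to P
P | _zzy[x]__   read x → write z, move -1, go to R
R | _zz[y]z__   read y → write z, move -1, go to S
S | _z[z]zz__   read z → write y, move +1, go to P
P | _zy[z]z__   read z → write x, move +1, go to P
P | _zyx[z]__   read z → write x, move +1, go to P
P | _zyxx[_]_   read _ → write _, move -1, go to R
R | _zyx[x]__   read x → write y, move -1, go to R
R | _zy[x]y__   read x → write y, move -1, go to R
R | _z[y]yy__   read y → write z, move -1, go to S
S | _[z]zyy__   read z → write y, move +1, go to P
P | _y[z]yy__   read z → write x, move +1, go to P
P | _yx[y]y__   read y → write _, move -1, go to P
P | _y[x]_y__   read x → write z, move -1, go to R
R | _[y]z_y__   read y → write z, move -1, go to S
S | [_]zz_y__
The non-blank tape span at halt is zz_y.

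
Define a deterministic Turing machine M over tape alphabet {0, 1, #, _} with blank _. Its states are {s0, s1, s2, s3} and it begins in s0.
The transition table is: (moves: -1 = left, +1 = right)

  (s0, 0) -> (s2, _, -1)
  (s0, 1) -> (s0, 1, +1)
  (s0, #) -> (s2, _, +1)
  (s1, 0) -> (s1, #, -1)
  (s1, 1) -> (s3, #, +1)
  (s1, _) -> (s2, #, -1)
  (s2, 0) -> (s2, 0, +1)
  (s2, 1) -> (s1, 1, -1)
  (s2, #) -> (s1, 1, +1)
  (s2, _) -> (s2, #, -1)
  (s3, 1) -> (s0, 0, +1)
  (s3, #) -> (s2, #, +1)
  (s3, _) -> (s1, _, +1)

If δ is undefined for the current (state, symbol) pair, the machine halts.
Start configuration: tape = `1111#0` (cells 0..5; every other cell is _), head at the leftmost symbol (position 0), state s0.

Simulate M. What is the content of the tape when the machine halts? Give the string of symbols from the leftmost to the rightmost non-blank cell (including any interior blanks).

state=s0 head=0 tape=[1]111#0___   (s0,1)→(s0,1,+1)
state=s0 head=1 tape=1[1]11#0___   (s0,1)→(s0,1,+1)
state=s0 head=2 tape=11[1]1#0___   (s0,1)→(s0,1,+1)
state=s0 head=3 tape=111[1]#0___   (s0,1)→(s0,1,+1)
state=s0 head=4 tape=1111[#]0___   (s0,#)→(s2,_,+1)
state=s2 head=5 tape=1111_[0]___   (s2,0)→(s2,0,+1)
state=s2 head=6 tape=1111_0[_]__   (s2,_)→(s2,#,-1)
state=s2 head=5 tape=1111_[0]#__   (s2,0)→(s2,0,+1)
state=s2 head=6 tape=1111_0[#]__   (s2,#)→(s1,1,+1)
state=s1 head=7 tape=1111_01[_]_   (s1,_)→(s2,#,-1)
state=s2 head=6 tape=1111_0[1]#_   (s2,1)→(s1,1,-1)
state=s1 head=5 tape=1111_[0]1#_   (s1,0)→(s1,#,-1)
state=s1 head=4 tape=1111[_]#1#_   (s1,_)→(s2,#,-1)
state=s2 head=3 tape=111[1]##1#_   (s2,1)→(s1,1,-1)
state=s1 head=2 tape=11[1]1##1#_   (s1,1)→(s3,#,+1)
state=s3 head=3 tape=11#[1]##1#_   (s3,1)→(s0,0,+1)
state=s0 head=4 tape=11#0[#]#1#_   (s0,#)→(s2,_,+1)
state=s2 head=5 tape=11#0_[#]1#_   (s2,#)→(s1,1,+1)
state=s1 head=6 tape=11#0_1[1]#_   (s1,1)→(s3,#,+1)
state=s3 head=7 tape=11#0_1#[#]_   (s3,#)→(s2,#,+1)
state=s2 head=8 tape=11#0_1##[_]   (s2,_)→(s2,#,-1)
state=s2 head=7 tape=11#0_1#[#]#   (s2,#)→(s1,1,+1)
state=s1 head=8 tape=11#0_1#1[#]
The non-blank tape span at halt is 11#0_1#1#.

11#0_1#1#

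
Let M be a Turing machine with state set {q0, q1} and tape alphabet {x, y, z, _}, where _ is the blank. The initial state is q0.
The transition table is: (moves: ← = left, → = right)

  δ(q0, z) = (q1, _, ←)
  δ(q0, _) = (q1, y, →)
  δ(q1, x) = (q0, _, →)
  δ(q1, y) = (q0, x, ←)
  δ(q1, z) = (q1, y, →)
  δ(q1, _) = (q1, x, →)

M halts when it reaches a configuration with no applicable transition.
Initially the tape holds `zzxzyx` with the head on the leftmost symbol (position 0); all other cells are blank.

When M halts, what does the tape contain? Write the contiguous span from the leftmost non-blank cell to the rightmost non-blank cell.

q0 | _[z]zxzyx   read z → write _, move ←, go to q1
q1 | [_]_zxzyx   read _ → write x, move →, go to q1
q1 | x[_]zxzyx   read _ → write x, move →, go to q1
q1 | xx[z]xzyx   read z → write y, move →, go to q1
q1 | xxy[x]zyx   read x → write _, move →, go to q0
q0 | xxy_[z]yx   read z → write _, move ←, go to q1
q1 | xxy[_]_yx   read _ → write x, move →, go to q1
q1 | xxyx[_]yx   read _ → write x, move →, go to q1
q1 | xxyxx[y]x   read y → write x, move ←, go to q0
q0 | xxyx[x]xx
The non-blank tape span at halt is xxyxxxx.

xxyxxxx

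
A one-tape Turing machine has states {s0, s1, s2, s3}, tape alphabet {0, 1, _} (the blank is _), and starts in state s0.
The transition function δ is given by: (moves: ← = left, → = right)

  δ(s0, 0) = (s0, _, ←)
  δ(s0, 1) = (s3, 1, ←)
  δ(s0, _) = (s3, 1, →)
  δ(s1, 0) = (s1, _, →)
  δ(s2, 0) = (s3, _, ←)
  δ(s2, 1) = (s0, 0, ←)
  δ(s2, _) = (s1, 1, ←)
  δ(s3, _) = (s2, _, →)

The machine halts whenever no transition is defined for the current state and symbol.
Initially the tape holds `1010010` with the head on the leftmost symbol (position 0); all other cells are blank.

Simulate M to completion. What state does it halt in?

s0 | _[1]010010   read 1 → write 1, move ←, go to s3
s3 | [_]1010010   read _ → write _, move →, go to s2
s2 | _[1]010010   read 1 → write 0, move ←, go to s0
s0 | [_]0010010   read _ → write 1, move →, go to s3
s3 | 1[0]010010
No transition is defined for (s3, 0); M halts in state s3.

s3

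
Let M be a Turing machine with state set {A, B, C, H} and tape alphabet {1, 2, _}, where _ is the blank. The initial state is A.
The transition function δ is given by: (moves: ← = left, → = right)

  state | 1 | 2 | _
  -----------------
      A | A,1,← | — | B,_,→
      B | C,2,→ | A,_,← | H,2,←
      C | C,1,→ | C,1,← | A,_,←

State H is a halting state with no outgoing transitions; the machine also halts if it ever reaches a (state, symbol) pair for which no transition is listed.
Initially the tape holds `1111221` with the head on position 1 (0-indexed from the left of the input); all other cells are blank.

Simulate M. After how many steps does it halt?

21

A | _1[1]11221_   read 1 → write 1, move ←, go to A
A | _[1]111221_   read 1 → write 1, move ←, go to A
A | [_]1111221_   read _ → write _, move →, go to B
B | _[1]111221_   read 1 → write 2, move →, go to C
C | _2[1]11221_   read 1 → write 1, move →, go to C
C | _21[1]1221_   read 1 → write 1, move →, go to C
C | _211[1]221_   read 1 → write 1, move →, go to C
C | _2111[2]21_   read 2 → write 1, move ←, go to C
C | _211[1]121_   read 1 → write 1, move →, go to C
C | _2111[1]21_   read 1 → write 1, move →, go to C
C | _21111[2]1_   read 2 → write 1, move ←, go to C
C | _2111[1]11_   read 1 → write 1, move →, go to C
C | _21111[1]1_   read 1 → write 1, move →, go to C
C | _211111[1]_   read 1 → write 1, move →, go to C
C | _2111111[_]   read _ → write _, move ←, go to A
A | _211111[1]_   read 1 → write 1, move ←, go to A
A | _21111[1]1_   read 1 → write 1, move ←, go to A
A | _2111[1]11_   read 1 → write 1, move ←, go to A
A | _211[1]111_   read 1 → write 1, move ←, go to A
A | _21[1]1111_   read 1 → write 1, move ←, go to A
A | _2[1]11111_   read 1 → write 1, move ←, go to A
A | _[2]111111_
M halts after 21 transitions.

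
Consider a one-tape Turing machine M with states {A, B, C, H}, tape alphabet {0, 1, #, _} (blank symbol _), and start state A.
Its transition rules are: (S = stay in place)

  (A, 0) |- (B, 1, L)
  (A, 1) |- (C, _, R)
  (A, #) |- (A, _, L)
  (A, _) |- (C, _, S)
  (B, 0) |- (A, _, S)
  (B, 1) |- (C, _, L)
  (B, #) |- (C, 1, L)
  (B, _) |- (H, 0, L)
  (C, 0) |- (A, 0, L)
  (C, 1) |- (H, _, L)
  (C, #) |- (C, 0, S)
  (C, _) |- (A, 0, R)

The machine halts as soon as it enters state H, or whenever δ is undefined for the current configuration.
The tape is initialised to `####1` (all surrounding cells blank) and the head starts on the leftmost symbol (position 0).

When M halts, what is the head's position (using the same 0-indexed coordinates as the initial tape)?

A | _[#]###1   read # → write _, move L, go to A
A | [_]_###1   read _ → write _, move S, go to C
C | [_]_###1   read _ → write 0, move R, go to A
A | 0[_]###1   read _ → write _, move S, go to C
C | 0[_]###1   read _ → write 0, move R, go to A
A | 00[#]##1   read # → write _, move L, go to A
A | 0[0]_##1   read 0 → write 1, move L, go to B
B | [0]1_##1   read 0 → write _, move S, go to A
A | [_]1_##1   read _ → write _, move S, go to C
C | [_]1_##1   read _ → write 0, move R, go to A
A | 0[1]_##1   read 1 → write _, move R, go to C
C | 0_[_]##1   read _ → write 0, move R, go to A
A | 0_0[#]#1   read # → write _, move L, go to A
A | 0_[0]_#1   read 0 → write 1, move L, go to B
B | 0[_]1_#1   read _ → write 0, move L, go to H
H | [0]01_#1
At halt the head is at cell -1.

-1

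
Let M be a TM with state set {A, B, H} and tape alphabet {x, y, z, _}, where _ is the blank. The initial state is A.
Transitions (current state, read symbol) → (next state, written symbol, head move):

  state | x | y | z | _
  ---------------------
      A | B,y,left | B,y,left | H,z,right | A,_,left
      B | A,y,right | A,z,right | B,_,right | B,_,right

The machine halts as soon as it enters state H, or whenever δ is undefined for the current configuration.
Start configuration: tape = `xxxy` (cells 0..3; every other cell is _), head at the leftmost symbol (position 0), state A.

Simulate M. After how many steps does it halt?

A | _[x]xxy_   read x → write y, move left, go to B
B | [_]yxxy_   read _ → write _, move right, go to B
B | _[y]xxy_   read y → write z, move right, go to A
A | _z[x]xy_   read x → write y, move left, go to B
B | _[z]yxy_   read z → write _, move right, go to B
B | __[y]xy_   read y → write z, move right, go to A
A | __z[x]y_   read x → write y, move left, go to B
B | __[z]yy_   read z → write _, move right, go to B
B | ___[y]y_   read y → write z, move right, go to A
A | ___z[y]_   read y → write y, move left, go to B
B | ___[z]y_   read z → write _, move right, go to B
B | ____[y]_   read y → write z, move right, go to A
A | ____z[_]   read _ → write _, move left, go to A
A | ____[z]_   read z → write z, move right, go to H
H | ____z[_]
M halts after 14 transitions.

14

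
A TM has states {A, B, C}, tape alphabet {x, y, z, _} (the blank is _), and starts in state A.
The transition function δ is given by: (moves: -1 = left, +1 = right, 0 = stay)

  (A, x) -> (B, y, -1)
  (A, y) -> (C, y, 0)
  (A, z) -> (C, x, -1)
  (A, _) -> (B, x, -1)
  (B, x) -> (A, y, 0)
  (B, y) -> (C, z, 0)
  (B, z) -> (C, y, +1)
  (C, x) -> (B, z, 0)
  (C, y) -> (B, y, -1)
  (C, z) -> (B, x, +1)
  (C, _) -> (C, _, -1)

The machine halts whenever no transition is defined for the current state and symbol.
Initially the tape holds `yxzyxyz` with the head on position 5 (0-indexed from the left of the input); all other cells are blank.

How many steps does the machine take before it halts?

35

state=A head=5 tape=yxzyx[y]z_   (A,y)→(C,y,0)
state=C head=5 tape=yxzyx[y]z_   (C,y)→(B,y,-1)
state=B head=4 tape=yxzy[x]yz_   (B,x)→(A,y,0)
state=A head=4 tape=yxzy[y]yz_   (A,y)→(C,y,0)
state=C head=4 tape=yxzy[y]yz_   (C,y)→(B,y,-1)
state=B head=3 tape=yxz[y]yyz_   (B,y)→(C,z,0)
state=C head=3 tape=yxz[z]yyz_   (C,z)→(B,x,+1)
state=B head=4 tape=yxzx[y]yz_   (B,y)→(C,z,0)
state=C head=4 tape=yxzx[z]yz_   (C,z)→(B,x,+1)
state=B head=5 tape=yxzxx[y]z_   (B,y)→(C,z,0)
state=C head=5 tape=yxzxx[z]z_   (C,z)→(B,x,+1)
state=B head=6 tape=yxzxxx[z]_   (B,z)→(C,y,+1)
state=C head=7 tape=yxzxxxy[_]   (C,_)→(C,_,-1)
state=C head=6 tape=yxzxxx[y]_   (C,y)→(B,y,-1)
state=B head=5 tape=yxzxx[x]y_   (B,x)→(A,y,0)
state=A head=5 tape=yxzxx[y]y_   (A,y)→(C,y,0)
state=C head=5 tape=yxzxx[y]y_   (C,y)→(B,y,-1)
state=B head=4 tape=yxzx[x]yy_   (B,x)→(A,y,0)
state=A head=4 tape=yxzx[y]yy_   (A,y)→(C,y,0)
state=C head=4 tape=yxzx[y]yy_   (C,y)→(B,y,-1)
state=B head=3 tape=yxz[x]yyy_   (B,x)→(A,y,0)
state=A head=3 tape=yxz[y]yyy_   (A,y)→(C,y,0)
state=C head=3 tape=yxz[y]yyy_   (C,y)→(B,y,-1)
state=B head=2 tape=yx[z]yyyy_   (B,z)→(C,y,+1)
state=C head=3 tape=yxy[y]yyy_   (C,y)→(B,y,-1)
state=B head=2 tape=yx[y]yyyy_   (B,y)→(C,z,0)
state=C head=2 tape=yx[z]yyyy_   (C,z)→(B,x,+1)
state=B head=3 tape=yxx[y]yyy_   (B,y)→(C,z,0)
state=C head=3 tape=yxx[z]yyy_   (C,z)→(B,x,+1)
state=B head=4 tape=yxxx[y]yy_   (B,y)→(C,z,0)
state=C head=4 tape=yxxx[z]yy_   (C,z)→(B,x,+1)
state=B head=5 tape=yxxxx[y]y_   (B,y)→(C,z,0)
state=C head=5 tape=yxxxx[z]y_   (C,z)→(B,x,+1)
state=B head=6 tape=yxxxxx[y]_   (B,y)→(C,z,0)
state=C head=6 tape=yxxxxx[z]_   (C,z)→(B,x,+1)
state=B head=7 tape=yxxxxxx[_]
M halts after 35 transitions.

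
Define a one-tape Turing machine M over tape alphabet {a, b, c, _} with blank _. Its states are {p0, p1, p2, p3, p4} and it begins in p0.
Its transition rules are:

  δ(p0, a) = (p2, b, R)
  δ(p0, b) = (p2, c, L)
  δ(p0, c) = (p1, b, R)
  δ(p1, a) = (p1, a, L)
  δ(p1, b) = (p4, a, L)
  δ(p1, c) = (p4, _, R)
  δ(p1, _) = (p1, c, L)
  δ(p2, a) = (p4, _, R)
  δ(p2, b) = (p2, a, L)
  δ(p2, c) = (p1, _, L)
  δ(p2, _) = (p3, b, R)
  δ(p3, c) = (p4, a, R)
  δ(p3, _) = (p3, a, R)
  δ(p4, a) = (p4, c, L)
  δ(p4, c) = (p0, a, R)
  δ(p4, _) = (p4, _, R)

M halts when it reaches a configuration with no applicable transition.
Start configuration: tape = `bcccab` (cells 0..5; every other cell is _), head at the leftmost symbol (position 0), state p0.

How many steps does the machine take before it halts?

12

p0 | _[b]cccab_   read b → write c, move L, go to p2
p2 | [_]ccccab_   read _ → write b, move R, go to p3
p3 | b[c]cccab_   read c → write a, move R, go to p4
p4 | ba[c]ccab_   read c → write a, move R, go to p0
p0 | baa[c]cab_   read c → write b, move R, go to p1
p1 | baab[c]ab_   read c → write _, move R, go to p4
p4 | baab_[a]b_   read a → write c, move L, go to p4
p4 | baab[_]cb_   read _ → write _, move R, go to p4
p4 | baab_[c]b_   read c → write a, move R, go to p0
p0 | baab_a[b]_   read b → write c, move L, go to p2
p2 | baab_[a]c_   read a → write _, move R, go to p4
p4 | baab__[c]_   read c → write a, move R, go to p0
p0 | baab__a[_]
M halts after 12 transitions.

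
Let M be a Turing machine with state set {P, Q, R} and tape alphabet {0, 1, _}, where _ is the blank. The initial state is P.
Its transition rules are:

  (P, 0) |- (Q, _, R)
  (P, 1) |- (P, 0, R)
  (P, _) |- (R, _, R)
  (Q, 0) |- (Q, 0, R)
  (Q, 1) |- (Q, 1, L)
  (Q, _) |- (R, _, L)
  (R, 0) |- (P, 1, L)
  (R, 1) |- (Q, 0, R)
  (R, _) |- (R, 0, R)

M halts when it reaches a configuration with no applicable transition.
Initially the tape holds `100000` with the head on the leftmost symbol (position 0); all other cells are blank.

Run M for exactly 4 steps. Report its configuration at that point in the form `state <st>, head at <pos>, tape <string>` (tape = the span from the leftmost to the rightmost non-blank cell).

state Q, head at 4, tape 0_0000

state=P head=0 tape=[1]00000   (P,1)→(P,0,R)
state=P head=1 tape=0[0]0000   (P,0)→(Q,_,R)
state=Q head=2 tape=0_[0]000   (Q,0)→(Q,0,R)
state=Q head=3 tape=0_0[0]00   (Q,0)→(Q,0,R)
state=Q head=4 tape=0_00[0]0
After 4 steps: state Q, head at 4, tape 0_0000.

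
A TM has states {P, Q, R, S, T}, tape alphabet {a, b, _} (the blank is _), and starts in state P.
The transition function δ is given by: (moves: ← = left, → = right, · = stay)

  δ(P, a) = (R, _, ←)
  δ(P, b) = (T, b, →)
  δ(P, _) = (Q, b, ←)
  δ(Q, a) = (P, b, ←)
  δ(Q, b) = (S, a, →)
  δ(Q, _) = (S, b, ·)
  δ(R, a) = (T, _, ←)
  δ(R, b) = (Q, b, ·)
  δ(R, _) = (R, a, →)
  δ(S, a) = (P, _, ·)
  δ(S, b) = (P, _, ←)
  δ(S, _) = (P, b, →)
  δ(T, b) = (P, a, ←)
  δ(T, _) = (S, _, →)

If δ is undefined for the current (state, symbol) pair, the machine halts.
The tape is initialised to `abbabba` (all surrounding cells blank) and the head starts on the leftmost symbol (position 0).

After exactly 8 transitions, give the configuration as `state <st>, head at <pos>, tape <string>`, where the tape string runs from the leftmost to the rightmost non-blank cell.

P | _[a]bbabba   read a → write _, move ←, go to R
R | [_]_bbabba   read _ → write a, move →, go to R
R | a[_]bbabba   read _ → write a, move →, go to R
R | aa[b]babba   read b → write b, move ·, go to Q
Q | aa[b]babba   read b → write a, move →, go to S
S | aaa[b]abba   read b → write _, move ←, go to P
P | aa[a]_abba   read a → write _, move ←, go to R
R | a[a]__abba   read a → write _, move ←, go to T
T | [a]___abba
After 8 steps: state T, head at -1, tape a___abba.

state T, head at -1, tape a___abba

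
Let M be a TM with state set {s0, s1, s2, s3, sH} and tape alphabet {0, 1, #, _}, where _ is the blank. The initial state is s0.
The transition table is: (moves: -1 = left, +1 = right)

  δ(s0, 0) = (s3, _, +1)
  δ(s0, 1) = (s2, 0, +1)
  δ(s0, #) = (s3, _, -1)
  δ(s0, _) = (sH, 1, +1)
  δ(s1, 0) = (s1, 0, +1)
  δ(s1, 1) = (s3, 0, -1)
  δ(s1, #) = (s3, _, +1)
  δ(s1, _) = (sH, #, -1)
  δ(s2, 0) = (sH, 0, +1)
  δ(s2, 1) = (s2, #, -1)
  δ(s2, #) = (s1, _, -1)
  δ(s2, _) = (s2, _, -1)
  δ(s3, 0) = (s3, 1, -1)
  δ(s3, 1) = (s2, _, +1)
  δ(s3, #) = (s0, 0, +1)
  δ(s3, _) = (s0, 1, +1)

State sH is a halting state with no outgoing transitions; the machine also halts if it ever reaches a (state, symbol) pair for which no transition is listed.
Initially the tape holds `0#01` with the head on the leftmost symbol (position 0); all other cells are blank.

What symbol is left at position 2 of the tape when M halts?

_

s0 | [0]#01_   read 0 → write _, move +1, go to s3
s3 | _[#]01_   read # → write 0, move +1, go to s0
s0 | _0[0]1_   read 0 → write _, move +1, go to s3
s3 | _0_[1]_   read 1 → write _, move +1, go to s2
s2 | _0__[_]   read _ → write _, move -1, go to s2
s2 | _0_[_]_   read _ → write _, move -1, go to s2
s2 | _0[_]__   read _ → write _, move -1, go to s2
s2 | _[0]___   read 0 → write 0, move +1, go to sH
sH | _0[_]__
Cell 2 holds _ when M halts.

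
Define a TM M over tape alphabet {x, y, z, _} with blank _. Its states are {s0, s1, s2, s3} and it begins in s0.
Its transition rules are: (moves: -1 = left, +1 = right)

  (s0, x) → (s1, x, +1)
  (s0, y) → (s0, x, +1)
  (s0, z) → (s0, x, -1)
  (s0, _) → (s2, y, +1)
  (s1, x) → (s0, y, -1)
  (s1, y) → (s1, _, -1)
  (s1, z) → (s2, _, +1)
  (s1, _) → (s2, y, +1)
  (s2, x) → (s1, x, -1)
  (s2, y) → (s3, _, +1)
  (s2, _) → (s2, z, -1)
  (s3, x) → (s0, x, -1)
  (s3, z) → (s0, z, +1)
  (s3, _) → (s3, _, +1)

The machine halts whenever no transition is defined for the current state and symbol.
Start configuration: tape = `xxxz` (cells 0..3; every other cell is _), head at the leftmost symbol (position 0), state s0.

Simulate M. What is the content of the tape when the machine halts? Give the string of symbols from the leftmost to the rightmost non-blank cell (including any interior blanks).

s0 | _[x]xxz_   read x → write x, move +1, go to s1
s1 | _x[x]xz_   read x → write y, move -1, go to s0
s0 | _[x]yxz_   read x → write x, move +1, go to s1
s1 | _x[y]xz_   read y → write _, move -1, go to s1
s1 | _[x]_xz_   read x → write y, move -1, go to s0
s0 | [_]y_xz_   read _ → write y, move +1, go to s2
s2 | y[y]_xz_   read y → write _, move +1, go to s3
s3 | y_[_]xz_   read _ → write _, move +1, go to s3
s3 | y__[x]z_   read x → write x, move -1, go to s0
s0 | y_[_]xz_   read _ → write y, move +1, go to s2
s2 | y_y[x]z_   read x → write x, move -1, go to s1
s1 | y_[y]xz_   read y → write _, move -1, go to s1
s1 | y[_]_xz_   read _ → write y, move +1, go to s2
s2 | yy[_]xz_   read _ → write z, move -1, go to s2
s2 | y[y]zxz_   read y → write _, move +1, go to s3
s3 | y_[z]xz_   read z → write z, move +1, go to s0
s0 | y_z[x]z_   read x → write x, move +1, go to s1
s1 | y_zx[z]_   read z → write _, move +1, go to s2
s2 | y_zx_[_]   read _ → write z, move -1, go to s2
s2 | y_zx[_]z   read _ → write z, move -1, go to s2
s2 | y_z[x]zz   read x → write x, move -1, go to s1
s1 | y_[z]xzz   read z → write _, move +1, go to s2
s2 | y__[x]zz   read x → write x, move -1, go to s1
s1 | y_[_]xzz   read _ → write y, move +1, go to s2
s2 | y_y[x]zz   read x → write x, move -1, go to s1
s1 | y_[y]xzz   read y → write _, move -1, go to s1
s1 | y[_]_xzz   read _ → write y, move +1, go to s2
s2 | yy[_]xzz   read _ → write z, move -1, go to s2
s2 | y[y]zxzz   read y → write _, move +1, go to s3
s3 | y_[z]xzz   read z → write z, move +1, go to s0
s0 | y_z[x]zz   read x → write x, move +1, go to s1
s1 | y_zx[z]z   read z → write _, move +1, go to s2
s2 | y_zx_[z]
The non-blank tape span at halt is y_zx_z.

y_zx_z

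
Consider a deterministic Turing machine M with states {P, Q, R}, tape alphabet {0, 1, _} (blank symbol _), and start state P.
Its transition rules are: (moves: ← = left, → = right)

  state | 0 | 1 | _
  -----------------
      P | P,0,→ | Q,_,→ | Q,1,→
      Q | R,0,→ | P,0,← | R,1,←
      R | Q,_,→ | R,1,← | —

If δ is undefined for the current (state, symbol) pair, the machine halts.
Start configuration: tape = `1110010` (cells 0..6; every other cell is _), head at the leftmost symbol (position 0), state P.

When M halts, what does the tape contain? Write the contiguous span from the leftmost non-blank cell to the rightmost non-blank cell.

110_10_1

state=P head=0 tape=[1]110010_   (P,1)→(Q,_,→)
state=Q head=1 tape=_[1]10010_   (Q,1)→(P,0,←)
state=P head=0 tape=[_]010010_   (P,_)→(Q,1,→)
state=Q head=1 tape=1[0]10010_   (Q,0)→(R,0,→)
state=R head=2 tape=10[1]0010_   (R,1)→(R,1,←)
state=R head=1 tape=1[0]10010_   (R,0)→(Q,_,→)
state=Q head=2 tape=1_[1]0010_   (Q,1)→(P,0,←)
state=P head=1 tape=1[_]00010_   (P,_)→(Q,1,→)
state=Q head=2 tape=11[0]0010_   (Q,0)→(R,0,→)
state=R head=3 tape=110[0]010_   (R,0)→(Q,_,→)
state=Q head=4 tape=110_[0]10_   (Q,0)→(R,0,→)
state=R head=5 tape=110_0[1]0_   (R,1)→(R,1,←)
state=R head=4 tape=110_[0]10_   (R,0)→(Q,_,→)
state=Q head=5 tape=110__[1]0_   (Q,1)→(P,0,←)
state=P head=4 tape=110_[_]00_   (P,_)→(Q,1,→)
state=Q head=5 tape=110_1[0]0_   (Q,0)→(R,0,→)
state=R head=6 tape=110_10[0]_   (R,0)→(Q,_,→)
state=Q head=7 tape=110_10_[_]   (Q,_)→(R,1,←)
state=R head=6 tape=110_10[_]1
The non-blank tape span at halt is 110_10_1.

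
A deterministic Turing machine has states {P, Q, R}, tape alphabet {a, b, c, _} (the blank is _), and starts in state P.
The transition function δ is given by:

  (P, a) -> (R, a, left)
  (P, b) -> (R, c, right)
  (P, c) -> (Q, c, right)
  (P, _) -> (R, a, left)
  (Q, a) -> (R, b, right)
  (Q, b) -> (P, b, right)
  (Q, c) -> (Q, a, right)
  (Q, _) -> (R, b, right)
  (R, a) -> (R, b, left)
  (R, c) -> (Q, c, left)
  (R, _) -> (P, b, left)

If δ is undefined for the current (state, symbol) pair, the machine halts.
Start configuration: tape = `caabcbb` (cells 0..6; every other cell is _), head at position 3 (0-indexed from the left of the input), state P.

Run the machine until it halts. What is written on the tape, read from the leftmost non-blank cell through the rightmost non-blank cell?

state=P head=3 tape=caa[b]cbb__   (P,b)→(R,c,right)
state=R head=4 tape=caac[c]bb__   (R,c)→(Q,c,left)
state=Q head=3 tape=caa[c]cbb__   (Q,c)→(Q,a,right)
state=Q head=4 tape=caaa[c]bb__   (Q,c)→(Q,a,right)
state=Q head=5 tape=caaaa[b]b__   (Q,b)→(P,b,right)
state=P head=6 tape=caaaab[b]__   (P,b)→(R,c,right)
state=R head=7 tape=caaaabc[_]_   (R,_)→(P,b,left)
state=P head=6 tape=caaaab[c]b_   (P,c)→(Q,c,right)
state=Q head=7 tape=caaaabc[b]_   (Q,b)→(P,b,right)
state=P head=8 tape=caaaabcb[_]   (P,_)→(R,a,left)
state=R head=7 tape=caaaabc[b]a
The non-blank tape span at halt is caaaabcba.

caaaabcba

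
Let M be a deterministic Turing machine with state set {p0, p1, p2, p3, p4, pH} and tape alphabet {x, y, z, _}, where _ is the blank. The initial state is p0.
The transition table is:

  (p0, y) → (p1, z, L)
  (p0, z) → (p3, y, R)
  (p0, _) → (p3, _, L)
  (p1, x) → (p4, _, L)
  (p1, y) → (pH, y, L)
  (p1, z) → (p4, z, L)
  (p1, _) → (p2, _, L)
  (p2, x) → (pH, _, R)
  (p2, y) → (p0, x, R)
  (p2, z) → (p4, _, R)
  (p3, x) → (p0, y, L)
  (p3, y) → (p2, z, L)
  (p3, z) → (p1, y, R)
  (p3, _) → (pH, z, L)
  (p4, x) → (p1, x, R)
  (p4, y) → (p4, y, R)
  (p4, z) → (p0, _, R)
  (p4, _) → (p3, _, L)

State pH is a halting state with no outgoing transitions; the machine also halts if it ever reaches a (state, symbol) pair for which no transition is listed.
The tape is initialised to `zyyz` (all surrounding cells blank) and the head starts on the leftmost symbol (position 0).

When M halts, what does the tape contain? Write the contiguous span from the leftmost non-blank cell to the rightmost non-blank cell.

zy

p0 | [z]yyz_   read z → write y, move R, go to p3
p3 | y[y]yz_   read y → write z, move L, go to p2
p2 | [y]zyz_   read y → write x, move R, go to p0
p0 | x[z]yz_   read z → write y, move R, go to p3
p3 | xy[y]z_   read y → write z, move L, go to p2
p2 | x[y]zz_   read y → write x, move R, go to p0
p0 | xx[z]z_   read z → write y, move R, go to p3
p3 | xxy[z]_   read z → write y, move R, go to p1
p1 | xxyy[_]   read _ → write _, move L, go to p2
p2 | xxy[y]_   read y → write x, move R, go to p0
p0 | xxyx[_]   read _ → write _, move L, go to p3
p3 | xxy[x]_   read x → write y, move L, go to p0
p0 | xx[y]y_   read y → write z, move L, go to p1
p1 | x[x]zy_   read x → write _, move L, go to p4
p4 | [x]_zy_   read x → write x, move R, go to p1
p1 | x[_]zy_   read _ → write _, move L, go to p2
p2 | [x]_zy_   read x → write _, move R, go to pH
pH | _[_]zy_
The non-blank tape span at halt is zy.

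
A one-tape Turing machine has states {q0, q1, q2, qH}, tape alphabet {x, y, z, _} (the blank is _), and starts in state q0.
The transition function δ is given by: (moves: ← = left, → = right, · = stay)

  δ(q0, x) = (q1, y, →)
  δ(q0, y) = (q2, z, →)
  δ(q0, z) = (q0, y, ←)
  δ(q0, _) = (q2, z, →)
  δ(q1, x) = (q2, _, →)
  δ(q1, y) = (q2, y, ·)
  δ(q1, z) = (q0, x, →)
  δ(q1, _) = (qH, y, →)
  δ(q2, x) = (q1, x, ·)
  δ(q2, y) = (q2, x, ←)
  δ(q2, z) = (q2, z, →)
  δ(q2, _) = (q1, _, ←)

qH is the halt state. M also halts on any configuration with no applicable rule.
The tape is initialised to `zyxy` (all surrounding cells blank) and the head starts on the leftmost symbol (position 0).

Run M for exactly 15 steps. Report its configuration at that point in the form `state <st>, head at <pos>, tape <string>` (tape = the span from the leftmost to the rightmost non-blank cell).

q0 | _[z]yxy   read z → write y, move ←, go to q0
q0 | [_]yyxy   read _ → write z, move →, go to q2
q2 | z[y]yxy   read y → write x, move ←, go to q2
q2 | [z]xyxy   read z → write z, move →, go to q2
q2 | z[x]yxy   read x → write x, move ·, go to q1
q1 | z[x]yxy   read x → write _, move →, go to q2
q2 | z_[y]xy   read y → write x, move ←, go to q2
q2 | z[_]xxy   read _ → write _, move ←, go to q1
q1 | [z]_xxy   read z → write x, move →, go to q0
q0 | x[_]xxy   read _ → write z, move →, go to q2
q2 | xz[x]xy   read x → write x, move ·, go to q1
q1 | xz[x]xy   read x → write _, move →, go to q2
q2 | xz_[x]y   read x → write x, move ·, go to q1
q1 | xz_[x]y   read x → write _, move →, go to q2
q2 | xz__[y]   read y → write x, move ←, go to q2
q2 | xz_[_]x
After 15 steps: state q2, head at 2, tape xz__x.

state q2, head at 2, tape xz__x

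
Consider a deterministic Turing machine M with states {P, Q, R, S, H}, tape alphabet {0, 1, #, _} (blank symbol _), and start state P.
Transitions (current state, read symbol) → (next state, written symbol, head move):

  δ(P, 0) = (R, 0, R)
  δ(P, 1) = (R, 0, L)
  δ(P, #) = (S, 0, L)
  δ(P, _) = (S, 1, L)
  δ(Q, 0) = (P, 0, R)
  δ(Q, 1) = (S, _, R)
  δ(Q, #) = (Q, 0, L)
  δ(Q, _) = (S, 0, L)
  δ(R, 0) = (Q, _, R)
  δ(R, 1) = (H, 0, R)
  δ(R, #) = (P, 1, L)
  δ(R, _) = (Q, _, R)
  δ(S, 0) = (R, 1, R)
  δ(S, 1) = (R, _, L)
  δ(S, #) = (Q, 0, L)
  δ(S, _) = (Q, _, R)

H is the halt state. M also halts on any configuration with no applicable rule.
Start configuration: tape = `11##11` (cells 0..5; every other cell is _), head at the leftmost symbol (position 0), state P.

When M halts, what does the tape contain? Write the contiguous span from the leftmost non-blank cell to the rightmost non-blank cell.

00__10

state=P head=0 tape=_[1]1##11__   (P,1)→(R,0,L)
state=R head=-1 tape=[_]01##11__   (R,_)→(Q,_,R)
state=Q head=0 tape=_[0]1##11__   (Q,0)→(P,0,R)
state=P head=1 tape=_0[1]##11__   (P,1)→(R,0,L)
state=R head=0 tape=_[0]0##11__   (R,0)→(Q,_,R)
state=Q head=1 tape=__[0]##11__   (Q,0)→(P,0,R)
state=P head=2 tape=__0[#]#11__   (P,#)→(S,0,L)
state=S head=1 tape=__[0]0#11__   (S,0)→(R,1,R)
state=R head=2 tape=__1[0]#11__   (R,0)→(Q,_,R)
state=Q head=3 tape=__1_[#]11__   (Q,#)→(Q,0,L)
state=Q head=2 tape=__1[_]011__   (Q,_)→(S,0,L)
state=S head=1 tape=__[1]0011__   (S,1)→(R,_,L)
state=R head=0 tape=_[_]_0011__   (R,_)→(Q,_,R)
state=Q head=1 tape=__[_]0011__   (Q,_)→(S,0,L)
state=S head=0 tape=_[_]00011__   (S,_)→(Q,_,R)
state=Q head=1 tape=__[0]0011__   (Q,0)→(P,0,R)
state=P head=2 tape=__0[0]011__   (P,0)→(R,0,R)
state=R head=3 tape=__00[0]11__   (R,0)→(Q,_,R)
state=Q head=4 tape=__00_[1]1__   (Q,1)→(S,_,R)
state=S head=5 tape=__00__[1]__   (S,1)→(R,_,L)
state=R head=4 tape=__00_[_]___   (R,_)→(Q,_,R)
state=Q head=5 tape=__00__[_]__   (Q,_)→(S,0,L)
state=S head=4 tape=__00_[_]0__   (S,_)→(Q,_,R)
state=Q head=5 tape=__00__[0]__   (Q,0)→(P,0,R)
state=P head=6 tape=__00__0[_]_   (P,_)→(S,1,L)
state=S head=5 tape=__00__[0]1_   (S,0)→(R,1,R)
state=R head=6 tape=__00__1[1]_   (R,1)→(H,0,R)
state=H head=7 tape=__00__10[_]
The non-blank tape span at halt is 00__10.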